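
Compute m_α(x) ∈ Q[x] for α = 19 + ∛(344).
m_α(x) = x^3 - 57x^2 + 1083x - 7203

Set β = α - 19 = ∛(344), so β^3 = 344. Then (α - 19)^3 - 344 = 0, i.e. α is a root of g(x) = (x - 19)^3 - 344 = x^3 - 57x^2 + 1083x - 7203. Since g(x) = h(x - 19) where h(x) = x^3 - 344, and h is irreducible over Q (because 344 is not a perfect cube, so h has no rational root, and a monic cubic with no rational root is irreducible), g is also irreducible (irreducibility is preserved under the substitution x → x - 19). Hence m_α(x) = x^3 - 57x^2 + 1083x - 7203.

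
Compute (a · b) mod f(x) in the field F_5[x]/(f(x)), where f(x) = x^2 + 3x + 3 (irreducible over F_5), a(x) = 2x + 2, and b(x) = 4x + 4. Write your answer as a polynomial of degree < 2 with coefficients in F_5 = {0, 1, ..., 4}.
a · b ≡ 2x + 4 (mod f(x))

Multiply in F_5[x]: a(x)·b(x) = (2x + 2)·(4x + 4) = 3x^2 + x + 3. This has degree ≥ 2, so divide by f(x) over F_5: 3x^2 + x + 3 = (3)·(x^2 + 3x + 3) + (2x + 4). Hence a·b ≡ 2x + 4 (mod f). (F_5[x]/(f) is a field with 5^2 = 25 elements since f is irreducible of degree 2.)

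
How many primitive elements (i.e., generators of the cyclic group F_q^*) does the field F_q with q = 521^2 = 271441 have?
There are φ(271440) = 64512 primitive elements

F_q^* is cyclic of order q - 1 = 271440. A cyclic group of order m has exactly φ(m) generators. Here m = 271440 = 2^4 · 3^2 · 5 · 13 · 29, so the number of primitive elements is φ(271440) = 64512.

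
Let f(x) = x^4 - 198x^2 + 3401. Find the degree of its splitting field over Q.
[K : Q] = 4

Solving the quadratic in x^2: x^2 = (198 ± √(198^2 - 4·3401))/2 = (198 ± √25600)/2 = (198 ± 160)/2, giving x^2 = 19 or x^2 = 179. So f(x) = (x^2 - 19)(x^2 - 179) and the roots of f are ±√19, ±√179. Hence the splitting field is K = Q(√19, √179). Since 19 and 179 are distinct squarefree integers > 1, their product 3401 is not a perfect square, so √179 ∉ Q(√19). By the tower law [K:Q] = [Q(√19,√179):Q(√19)] · [Q(√19):Q] = 2 · 2 = 4.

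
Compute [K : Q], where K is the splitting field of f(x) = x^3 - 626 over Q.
[K : Q] = 6

The roots of x^3 - 626 are ∛626, ω∛626, ω^2∛626 where ω = e^(2πi/3) is a primitive cube root of unity, so K = Q(∛626, ω). Now [Q(∛626):Q] = 3 (since 626 is not a perfect cube, x^3 - 626 is irreducible) and [Q(ω):Q] = 2. Both 2 and 3 divide [K:Q], and [K:Q] ≤ 3·2 = 6, so [K:Q] = 6. (Equivalently: Q(∛626) ⊂ R but ω ∉ R, so [K : Q(∛626)] = 2.)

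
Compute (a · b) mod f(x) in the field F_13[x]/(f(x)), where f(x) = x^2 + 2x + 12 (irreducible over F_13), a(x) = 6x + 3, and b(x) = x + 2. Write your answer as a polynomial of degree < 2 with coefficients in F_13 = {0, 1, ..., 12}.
a · b ≡ 3x + 12 (mod f(x))

Multiply in F_13[x]: a(x)·b(x) = (6x + 3)·(x + 2) = 6x^2 + 2x + 6. This has degree ≥ 2, so divide by f(x) over F_13: 6x^2 + 2x + 6 = (6)·(x^2 + 2x + 12) + (3x + 12). Hence a·b ≡ 3x + 12 (mod f). (F_13[x]/(f) is a field with 13^2 = 169 elements since f is irreducible of degree 2.)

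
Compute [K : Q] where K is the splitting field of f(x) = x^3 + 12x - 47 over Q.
[K : Q] = 6

By the rational root test, any rational root of the monic integer polynomial f(x) = x^3 + 12x - 47 must be an integer dividing the constant term -47, i.e. one of ±{1, 47}. Evaluating: f(1) = -34, f(-1) = -60, f(47) = 104340, f(-47) = -104434; none is 0, so f has no rational root and is therefore irreducible over Q (a cubic with no linear factor over a field is irreducible). For an irreducible cubic, the Galois group is A_3 or S_3 according as the discriminant disc(f) = -4a^3 - 27b^2 = -4·(12)^3 - 27·(-47)^2 = -66555 is or is not a square in Q. Here disc(f) = -66555 is not a perfect square in Q, so the Galois group of f over Q is not contained in A_3 and must be all of S_3. The splitting field has degree |S_3| = 6 over Q, so [K : Q] = 6.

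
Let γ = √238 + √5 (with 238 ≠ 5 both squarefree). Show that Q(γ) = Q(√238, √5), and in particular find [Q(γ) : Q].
[Q(γ) : Q] = 4 (equivalently, Q(γ) = Q(√238, √5))

Obviously Q(γ) ⊆ Q(√238, √5), and [Q(√238, √5):Q] = 4 (since 238, 5 are distinct squarefree integers > 1 with 1190 not a perfect square). To show equality we compute the minimal polynomial of γ. From γ = √238 + √5: γ^2 = 238 + 2√(1190) + 5 = 243 + 2√(1190), so γ^2 - 243 = 2√(1190); squaring, (γ^2 - 243)^2 = 4·1190, i.e. γ^4 - 486γ^2 + 59049 - 4760 = 0, i.e. γ^4 - 486γ^2 + 54289 = 0. So γ is a root of x^4 - 486x^2 + 54289. This polynomial is irreducible over Q: it has no rational root (each ±√238 ± √5 is irrational), and any factorization into two quadratics over Q would force √(1190) ∈ Q (pairing opposite roots) or √238, √5 ∈ Q (other pairings), all impossible. Hence [Q(γ):Q] = 4 = [Q(√238, √5):Q], so Q(γ) = Q(√238, √5).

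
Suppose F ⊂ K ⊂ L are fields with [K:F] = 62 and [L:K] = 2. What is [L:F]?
[L:F] = 124

The tower law says that for any tower of field extensions F ⊂ K ⊂ L with finite degrees, [L:F] = [L:K] · [K:F]. Here this gives [L:F] = 2 · 62 = 124.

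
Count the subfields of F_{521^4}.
F_{521^4} has 3 subfields

The subfields of F_{p^n} are exactly the fields F_{p^d} for d | n (each is the fixed field of the unique index-d subgroup of Gal(F_{p^n}/F_p) ≅ Z/nZ). The divisors of n = 4 are {1, 2, 4}, giving 3 subfields: F_{521^1}, F_{521^2}, F_{521^4}.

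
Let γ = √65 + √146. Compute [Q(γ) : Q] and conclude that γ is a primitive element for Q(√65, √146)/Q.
[Q(γ) : Q] = 4 (equivalently, Q(γ) = Q(√65, √146))

Obviously Q(γ) ⊆ Q(√65, √146), and [Q(√65, √146):Q] = 4 (since 65, 146 are distinct squarefree integers > 1 with 9490 not a perfect square). To show equality we compute the minimal polynomial of γ. From γ = √65 + √146: γ^2 = 65 + 2√(9490) + 146 = 211 + 2√(9490), so γ^2 - 211 = 2√(9490); squaring, (γ^2 - 211)^2 = 4·9490, i.e. γ^4 - 422γ^2 + 44521 - 37960 = 0, i.e. γ^4 - 422γ^2 + 6561 = 0. So γ is a root of x^4 - 422x^2 + 6561. This polynomial is irreducible over Q: it has no rational root (each ±√65 ± √146 is irrational), and any factorization into two quadratics over Q would force √(9490) ∈ Q (pairing opposite roots) or √65, √146 ∈ Q (other pairings), all impossible. Hence [Q(γ):Q] = 4 = [Q(√65, √146):Q], so Q(γ) = Q(√65, √146).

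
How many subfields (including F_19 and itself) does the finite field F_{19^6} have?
F_{19^6} has 4 subfields

The subfields of F_{p^n} are exactly the fields F_{p^d} for d | n (each is the fixed field of the unique index-d subgroup of Gal(F_{p^n}/F_p) ≅ Z/nZ). The divisors of n = 6 are {1, 2, 3, 6}, giving 4 subfields: F_{19^1}, F_{19^2}, F_{19^3}, F_{19^6}.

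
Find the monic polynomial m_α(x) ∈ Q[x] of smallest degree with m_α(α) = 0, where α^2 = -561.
m_α(x) = x^2 + 561

α satisfies α^2 + 561 = 0, so x^2 + 561 annihilates α. Since d = -561 is squarefree and ≠ 1, it is not a perfect square in Q, so x^2 + 561 has no rational root and is therefore irreducible over Q (a degree-2 polynomial over a field is irreducible iff it has no root). Hence m_α(x) = x^2 + 561.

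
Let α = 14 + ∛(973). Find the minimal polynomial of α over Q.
m_α(x) = x^3 - 42x^2 + 588x - 3717

Set β = α - 14 = ∛(973), so β^3 = 973. Then (α - 14)^3 - 973 = 0, i.e. α is a root of g(x) = (x - 14)^3 - 973 = x^3 - 42x^2 + 588x - 3717. Since g(x) = h(x - 14) where h(x) = x^3 - 973, and h is irreducible over Q (because 973 is not a perfect cube, so h has no rational root, and a monic cubic with no rational root is irreducible), g is also irreducible (irreducibility is preserved under the substitution x → x - 14). Hence m_α(x) = x^3 - 42x^2 + 588x - 3717.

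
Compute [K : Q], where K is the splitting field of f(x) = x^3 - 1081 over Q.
[K : Q] = 6

The roots of x^3 - 1081 are ∛1081, ω∛1081, ω^2∛1081 where ω = e^(2πi/3) is a primitive cube root of unity, so K = Q(∛1081, ω). Now [Q(∛1081):Q] = 3 (since 1081 is not a perfect cube, x^3 - 1081 is irreducible) and [Q(ω):Q] = 2. Both 2 and 3 divide [K:Q], and [K:Q] ≤ 3·2 = 6, so [K:Q] = 6. (Equivalently: Q(∛1081) ⊂ R but ω ∉ R, so [K : Q(∛1081)] = 2.)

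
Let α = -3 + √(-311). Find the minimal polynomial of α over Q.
m_α(x) = x^2 + 6x + 320

From α + 3 = √(-311), squaring gives (α + 3)^2 = -311, i.e. α^2 + 6α + 9 = -311, so α^2 + 6α + 320 = 0. The discriminant of x^2 + 6x + 320 is (6)^2 - 4·(320) = 36 - 1280 = -1244, and 4·(-311) is not a perfect square in Q since -311 is squarefree and ≠ 1. Hence x^2 + 6x + 320 is irreducible over Q and is the minimal polynomial of α.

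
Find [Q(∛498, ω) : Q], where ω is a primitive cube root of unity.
[Q(∛498, ω) : Q] = 6

[Q(∛498):Q] = 3 (min poly x^3 - 498, irreducible since 498 is not a perfect cube). [Q(ω):Q] = 2 (min poly x^2 + x + 1). Since Q(∛498) ⊂ R and ω ∉ R, we have ω ∉ Q(∛498), so x^2 + x + 1 remains irreducible over Q(∛498) and [Q(∛498, ω) : Q(∛498)] = 2. By the tower law, [Q(∛498, ω) : Q] = 3 · 2 = 6. (In fact Q(∛498, ω) is the splitting field of x^3 - 498 over Q.)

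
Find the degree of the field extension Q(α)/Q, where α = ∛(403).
[Q(α):Q] = 3

The minimal polynomial of α is x^3 - 403, irreducible over Q since 403 is not a perfect cube (so x^3 - 403 has no rational root). Hence [Q(α):Q] = deg(m_α) = 3.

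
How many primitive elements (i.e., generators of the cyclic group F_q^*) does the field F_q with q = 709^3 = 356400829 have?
There are φ(356400828) = 100098720 primitive elements

F_q^* is cyclic of order q - 1 = 356400828. A cyclic group of order m has exactly φ(m) generators. Here m = 356400828 = 2^2 · 3^2 · 7 · 59 · 23971, so the number of primitive elements is φ(356400828) = 100098720.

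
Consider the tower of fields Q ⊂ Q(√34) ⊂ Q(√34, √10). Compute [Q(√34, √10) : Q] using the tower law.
[Q(√34, √10) : Q] = 4

[Q(√34):Q] = 2 (min poly x^2 - 34, irreducible since 34 is squarefree > 1). For the top step, suppose √10 ∈ Q(√34), say √10 = c + d√34 with c, d ∈ Q. Squaring: 10 = c^2 + 34d^2 + 2cd√34. Since √34 ∉ Q this forces 2cd = 0. If d = 0 then √10 = c ∈ Q, contradicting 10 squarefree > 1. If c = 0 then 10 = 34d^2, so 34·10 = (34d)^2 is a perfect square in Q — but 34·10 = 340 is not a perfect square (since 34 and 10 are distinct squarefree integers). Contradiction. Hence √10 ∉ Q(√34), so x^2 - 10 stays irreducible over Q(√34) and [Q(√34, √10) : Q(√34)] = 2. By the tower law, [Q(√34, √10) : Q] = 2 · 2 = 4.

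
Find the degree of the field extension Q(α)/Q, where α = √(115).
[Q(α):Q] = 2

[Q(α):Q] equals the degree of the minimal polynomial of α. Here α^2 = 115 and x^2 - 115 is irreducible (d = 115 is squarefree, ≠ 1, hence not a square), so deg(m_α) = 2. Thus [Q(α):Q] = 2.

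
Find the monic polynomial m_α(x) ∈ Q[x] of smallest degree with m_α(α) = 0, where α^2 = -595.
m_α(x) = x^2 + 595

α satisfies α^2 + 595 = 0, so x^2 + 595 annihilates α. Since d = -595 is squarefree and ≠ 1, it is not a perfect square in Q, so x^2 + 595 has no rational root and is therefore irreducible over Q (a degree-2 polynomial over a field is irreducible iff it has no root). Hence m_α(x) = x^2 + 595.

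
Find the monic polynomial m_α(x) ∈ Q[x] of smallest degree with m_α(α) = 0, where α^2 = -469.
m_α(x) = x^2 + 469

α satisfies α^2 + 469 = 0, so x^2 + 469 annihilates α. Since d = -469 is squarefree and ≠ 1, it is not a perfect square in Q, so x^2 + 469 has no rational root and is therefore irreducible over Q (a degree-2 polynomial over a field is irreducible iff it has no root). Hence m_α(x) = x^2 + 469.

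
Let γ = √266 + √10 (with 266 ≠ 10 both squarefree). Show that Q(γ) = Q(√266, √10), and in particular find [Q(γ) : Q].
[Q(γ) : Q] = 4 (equivalently, Q(γ) = Q(√266, √10))

Obviously Q(γ) ⊆ Q(√266, √10), and [Q(√266, √10):Q] = 4 (since 266, 10 are distinct squarefree integers > 1 with 2660 not a perfect square). To show equality we compute the minimal polynomial of γ. From γ = √266 + √10: γ^2 = 266 + 2√(2660) + 10 = 276 + 2√(2660), so γ^2 - 276 = 2√(2660); squaring, (γ^2 - 276)^2 = 4·2660, i.e. γ^4 - 552γ^2 + 76176 - 10640 = 0, i.e. γ^4 - 552γ^2 + 65536 = 0. So γ is a root of x^4 - 552x^2 + 65536. This polynomial is irreducible over Q: it has no rational root (each ±√266 ± √10 is irrational), and any factorization into two quadratics over Q would force √(2660) ∈ Q (pairing opposite roots) or √266, √10 ∈ Q (other pairings), all impossible. Hence [Q(γ):Q] = 4 = [Q(√266, √10):Q], so Q(γ) = Q(√266, √10).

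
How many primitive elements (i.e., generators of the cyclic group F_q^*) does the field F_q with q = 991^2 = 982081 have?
There are φ(982080) = 230400 primitive elements

F_q^* is cyclic of order q - 1 = 982080. A cyclic group of order m has exactly φ(m) generators. Here m = 982080 = 2^6 · 3^2 · 5 · 11 · 31, so the number of primitive elements is φ(982080) = 230400.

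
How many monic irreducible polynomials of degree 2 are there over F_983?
There are 482653 monic irreducible polynomials of degree 2 over F_983

Each element of F_{983^2} that lies in no proper subfield is a root of exactly one monic irreducible of degree 2 over F_983, and each such polynomial has 2 distinct roots in F_{983^2}. By Möbius inversion the count is N_983(2) = (1/2) Σ_{d|2} μ(2/d) · 983^d = (1/2)(μ(2)·983^1 + μ(1)·983^2) = 965306/2 = 482653.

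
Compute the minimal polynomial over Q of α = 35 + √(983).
m_α(x) = x^2 - 70x + 242

From α - 35 = √(983), squaring gives (α - 35)^2 = 983, i.e. α^2 - 70α + 1225 = 983, so α^2 - 70α + 242 = 0. The discriminant of x^2 - 70x + 242 is (-70)^2 - 4·(242) = 4900 - 968 = 3932, and 4·(983) is not a perfect square in Q since 983 is squarefree and ≠ 1. Hence x^2 - 70x + 242 is irreducible over Q and is the minimal polynomial of α.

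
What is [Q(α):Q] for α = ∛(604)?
[Q(α):Q] = 3

The minimal polynomial of α is x^3 - 604, irreducible over Q since 604 is not a perfect cube (so x^3 - 604 has no rational root). Hence [Q(α):Q] = deg(m_α) = 3.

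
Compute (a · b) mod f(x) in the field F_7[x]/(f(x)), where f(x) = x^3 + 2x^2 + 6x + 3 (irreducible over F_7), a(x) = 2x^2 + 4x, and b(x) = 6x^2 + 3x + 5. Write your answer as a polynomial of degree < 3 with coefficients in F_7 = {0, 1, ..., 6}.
a · b ≡ x^2 + 4x + 3 (mod f(x))

Multiply in F_7[x]: a(x)·b(x) = (2x^2 + 4x)·(6x^2 + 3x + 5) = 5x^4 + 2x^3 + x^2 + 6x. This has degree ≥ 3, so divide by f(x) over F_7: 5x^4 + 2x^3 + x^2 + 6x = (5x + 6)·(x^3 + 2x^2 + 6x + 3) + (x^2 + 4x + 3). Hence a·b ≡ x^2 + 4x + 3 (mod f). (F_7[x]/(f) is a field with 7^3 = 343 elements since f is irreducible of degree 3.)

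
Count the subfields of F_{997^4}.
F_{997^4} has 3 subfields

The subfields of F_{p^n} are exactly the fields F_{p^d} for d | n (each is the fixed field of the unique index-d subgroup of Gal(F_{p^n}/F_p) ≅ Z/nZ). The divisors of n = 4 are {1, 2, 4}, giving 3 subfields: F_{997^1}, F_{997^2}, F_{997^4}.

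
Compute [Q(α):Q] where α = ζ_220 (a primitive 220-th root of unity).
[Q(α):Q] = 80

The minimal polynomial of ζ_220 over Q is the 220-th cyclotomic polynomial Φ_220(x), which is irreducible over Q and has degree φ(220) = 80. Hence [Q(α):Q] = φ(220) = 80.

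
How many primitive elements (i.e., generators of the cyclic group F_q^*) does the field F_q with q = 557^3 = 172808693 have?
There are φ(172808692) = 73516464 primitive elements

F_q^* is cyclic of order q - 1 = 172808692. A cyclic group of order m has exactly φ(m) generators. Here m = 172808692 = 2^2 · 7^2 · 139 · 6343, so the number of primitive elements is φ(172808692) = 73516464.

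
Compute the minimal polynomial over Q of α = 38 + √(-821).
m_α(x) = x^2 - 76x + 2265

From α - 38 = √(-821), squaring gives (α - 38)^2 = -821, i.e. α^2 - 76α + 1444 = -821, so α^2 - 76α + 2265 = 0. The discriminant of x^2 - 76x + 2265 is (-76)^2 - 4·(2265) = 5776 - 9060 = -3284, and 4·(-821) is not a perfect square in Q since -821 is squarefree and ≠ 1. Hence x^2 - 76x + 2265 is irreducible over Q and is the minimal polynomial of α.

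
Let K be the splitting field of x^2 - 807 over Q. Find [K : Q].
[K : Q] = 2

f(x) = x^2 - 807 factors as (x - √807)(x + √807). The splitting field is K = Q(√807). Since 807 is squarefree and > 1, it is not a perfect square, so x^2 - 807 is irreducible over Q and [Q(√807) : Q] = 2. Hence [K : Q] = 2.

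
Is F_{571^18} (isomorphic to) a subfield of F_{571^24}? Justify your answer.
No: F_{571^18} is not a subfield of F_{571^24}

F_{p^m} embeds in F_{p^n} iff m | n. Here 18 ∤ 24 (since 24 = 1·18 + 6 with remainder 6 ≠ 0), so F_{571^18} is not a subfield of F_{571^24}. Equivalently: if it were, the tower law would give 18 = [F_{571^18}:F_571] dividing [F_{571^24}:F_571] = 24, contradiction.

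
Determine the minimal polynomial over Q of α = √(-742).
m_α(x) = x^2 + 742

α satisfies α^2 + 742 = 0, so x^2 + 742 annihilates α. Since d = -742 is squarefree and ≠ 1, it is not a perfect square in Q, so x^2 + 742 has no rational root and is therefore irreducible over Q (a degree-2 polynomial over a field is irreducible iff it has no root). Hence m_α(x) = x^2 + 742.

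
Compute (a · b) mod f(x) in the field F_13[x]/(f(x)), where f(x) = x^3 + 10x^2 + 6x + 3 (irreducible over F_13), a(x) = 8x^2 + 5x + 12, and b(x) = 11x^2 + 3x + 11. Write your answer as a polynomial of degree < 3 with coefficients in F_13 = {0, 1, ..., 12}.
a · b ≡ 8x^2 + 5x (mod f(x))

Multiply in F_13[x]: a(x)·b(x) = (8x^2 + 5x + 12)·(11x^2 + 3x + 11) = 10x^4 + x^3 + x^2 + 2. This has degree ≥ 3, so divide by f(x) over F_13: 10x^4 + x^3 + x^2 + 2 = (10x + 5)·(x^3 + 10x^2 + 6x + 3) + (8x^2 + 5x). Hence a·b ≡ 8x^2 + 5x (mod f). (F_13[x]/(f) is a field with 13^3 = 2197 elements since f is irreducible of degree 3.)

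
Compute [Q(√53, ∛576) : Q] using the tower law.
[Q(√53, ∛576) : Q] = 6

Let L = Q(√53, ∛576). Since Q(√53) ⊂ L and [Q(√53):Q] = 2, the tower law gives 2 | [L:Q]. Likewise Q(∛576) ⊂ L with [Q(∛576):Q] = 3 (because 576 is not a perfect cube), so 3 | [L:Q]. As gcd(2,3) = 1, [L:Q] is divisible by 6. Conversely L is generated over Q by √53 and ∛576, so [L:Q] ≤ 2·3 = 6. Therefore [Q(√53, ∛576) : Q] = 6.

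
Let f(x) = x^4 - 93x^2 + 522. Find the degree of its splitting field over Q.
[K : Q] = 4

Solving the quadratic in x^2: x^2 = (93 ± √(93^2 - 4·522))/2 = (93 ± √6561)/2 = (93 ± 81)/2, giving x^2 = 87 or x^2 = 6. So f(x) = (x^2 - 87)(x^2 - 6) and the roots of f are ±√87, ±√6. Hence the splitting field is K = Q(√87, √6). Since 87 and 6 are distinct squarefree integers > 1, their product 522 is not a perfect square, so √6 ∉ Q(√87). By the tower law [K:Q] = [Q(√87,√6):Q(√87)] · [Q(√87):Q] = 2 · 2 = 4.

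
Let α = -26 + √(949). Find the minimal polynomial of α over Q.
m_α(x) = x^2 + 52x - 273

From α + 26 = √(949), squaring gives (α + 26)^2 = 949, i.e. α^2 + 52α + 676 = 949, so α^2 + 52α - 273 = 0. The discriminant of x^2 + 52x - 273 is (52)^2 - 4·(-273) = 2704 + 1092 = 3796, and 4·(949) is not a perfect square in Q since 949 is squarefree and ≠ 1. Hence x^2 + 52x - 273 is irreducible over Q and is the minimal polynomial of α.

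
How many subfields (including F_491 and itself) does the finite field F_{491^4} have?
F_{491^4} has 3 subfields

The subfields of F_{p^n} are exactly the fields F_{p^d} for d | n (each is the fixed field of the unique index-d subgroup of Gal(F_{p^n}/F_p) ≅ Z/nZ). The divisors of n = 4 are {1, 2, 4}, giving 3 subfields: F_{491^1}, F_{491^2}, F_{491^4}.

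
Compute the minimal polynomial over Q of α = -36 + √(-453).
m_α(x) = x^2 + 72x + 1749

From α + 36 = √(-453), squaring gives (α + 36)^2 = -453, i.e. α^2 + 72α + 1296 = -453, so α^2 + 72α + 1749 = 0. The discriminant of x^2 + 72x + 1749 is (72)^2 - 4·(1749) = 5184 - 6996 = -1812, and 4·(-453) is not a perfect square in Q since -453 is squarefree and ≠ 1. Hence x^2 + 72x + 1749 is irreducible over Q and is the minimal polynomial of α.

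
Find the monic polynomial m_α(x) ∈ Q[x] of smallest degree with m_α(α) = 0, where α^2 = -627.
m_α(x) = x^2 + 627

α satisfies α^2 + 627 = 0, so x^2 + 627 annihilates α. Since d = -627 is squarefree and ≠ 1, it is not a perfect square in Q, so x^2 + 627 has no rational root and is therefore irreducible over Q (a degree-2 polynomial over a field is irreducible iff it has no root). Hence m_α(x) = x^2 + 627.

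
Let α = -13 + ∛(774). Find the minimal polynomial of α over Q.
m_α(x) = x^3 + 39x^2 + 507x + 1423

Set β = α + 13 = ∛(774), so β^3 = 774. Then (α + 13)^3 - 774 = 0, i.e. α is a root of g(x) = (x + 13)^3 - 774 = x^3 + 39x^2 + 507x + 1423. Since g(x) = h(x + 13) where h(x) = x^3 - 774, and h is irreducible over Q (because 774 is not a perfect cube, so h has no rational root, and a monic cubic with no rational root is irreducible), g is also irreducible (irreducibility is preserved under the substitution x → x + 13). Hence m_α(x) = x^3 + 39x^2 + 507x + 1423.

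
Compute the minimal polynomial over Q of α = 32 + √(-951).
m_α(x) = x^2 - 64x + 1975

From α - 32 = √(-951), squaring gives (α - 32)^2 = -951, i.e. α^2 - 64α + 1024 = -951, so α^2 - 64α + 1975 = 0. The discriminant of x^2 - 64x + 1975 is (-64)^2 - 4·(1975) = 4096 - 7900 = -3804, and 4·(-951) is not a perfect square in Q since -951 is squarefree and ≠ 1. Hence x^2 - 64x + 1975 is irreducible over Q and is the minimal polynomial of α.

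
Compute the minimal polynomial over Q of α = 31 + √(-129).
m_α(x) = x^2 - 62x + 1090

From α - 31 = √(-129), squaring gives (α - 31)^2 = -129, i.e. α^2 - 62α + 961 = -129, so α^2 - 62α + 1090 = 0. The discriminant of x^2 - 62x + 1090 is (-62)^2 - 4·(1090) = 3844 - 4360 = -516, and 4·(-129) is not a perfect square in Q since -129 is squarefree and ≠ 1. Hence x^2 - 62x + 1090 is irreducible over Q and is the minimal polynomial of α.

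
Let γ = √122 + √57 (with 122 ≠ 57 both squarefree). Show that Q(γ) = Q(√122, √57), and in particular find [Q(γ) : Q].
[Q(γ) : Q] = 4 (equivalently, Q(γ) = Q(√122, √57))

Obviously Q(γ) ⊆ Q(√122, √57), and [Q(√122, √57):Q] = 4 (since 122, 57 are distinct squarefree integers > 1 with 6954 not a perfect square). To show equality we compute the minimal polynomial of γ. From γ = √122 + √57: γ^2 = 122 + 2√(6954) + 57 = 179 + 2√(6954), so γ^2 - 179 = 2√(6954); squaring, (γ^2 - 179)^2 = 4·6954, i.e. γ^4 - 358γ^2 + 32041 - 27816 = 0, i.e. γ^4 - 358γ^2 + 4225 = 0. So γ is a root of x^4 - 358x^2 + 4225. This polynomial is irreducible over Q: it has no rational root (each ±√122 ± √57 is irrational), and any factorization into two quadratics over Q would force √(6954) ∈ Q (pairing opposite roots) or √122, √57 ∈ Q (other pairings), all impossible. Hence [Q(γ):Q] = 4 = [Q(√122, √57):Q], so Q(γ) = Q(√122, √57).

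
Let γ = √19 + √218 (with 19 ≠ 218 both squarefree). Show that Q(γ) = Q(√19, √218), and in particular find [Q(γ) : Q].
[Q(γ) : Q] = 4 (equivalently, Q(γ) = Q(√19, √218))

Obviously Q(γ) ⊆ Q(√19, √218), and [Q(√19, √218):Q] = 4 (since 19, 218 are distinct squarefree integers > 1 with 4142 not a perfect square). To show equality we compute the minimal polynomial of γ. From γ = √19 + √218: γ^2 = 19 + 2√(4142) + 218 = 237 + 2√(4142), so γ^2 - 237 = 2√(4142); squaring, (γ^2 - 237)^2 = 4·4142, i.e. γ^4 - 474γ^2 + 56169 - 16568 = 0, i.e. γ^4 - 474γ^2 + 39601 = 0. So γ is a root of x^4 - 474x^2 + 39601. This polynomial is irreducible over Q: it has no rational root (each ±√19 ± √218 is irrational), and any factorization into two quadratics over Q would force √(4142) ∈ Q (pairing opposite roots) or √19, √218 ∈ Q (other pairings), all impossible. Hence [Q(γ):Q] = 4 = [Q(√19, √218):Q], so Q(γ) = Q(√19, √218).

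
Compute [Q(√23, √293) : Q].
[Q(√23, √293) : Q] = 4

[Q(√23):Q] = 2 (min poly x^2 - 23, irreducible since 23 is squarefree > 1). For the top step, suppose √293 ∈ Q(√23), say √293 = c + d√23 with c, d ∈ Q. Squaring: 293 = c^2 + 23d^2 + 2cd√23. Since √23 ∉ Q this forces 2cd = 0. If d = 0 then √293 = c ∈ Q, contradicting 293 squarefree > 1. If c = 0 then 293 = 23d^2, so 23·293 = (23d)^2 is a perfect square in Q — but 23·293 = 6739 is not a perfect square (since 23 and 293 are distinct squarefree integers). Contradiction. Hence √293 ∉ Q(√23), so x^2 - 293 stays irreducible over Q(√23) and [Q(√23, √293) : Q(√23)] = 2. By the tower law, [Q(√23, √293) : Q] = 2 · 2 = 4.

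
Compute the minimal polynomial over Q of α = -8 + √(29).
m_α(x) = x^2 + 16x + 35

From α + 8 = √(29), squaring gives (α + 8)^2 = 29, i.e. α^2 + 16α + 64 = 29, so α^2 + 16α + 35 = 0. The discriminant of x^2 + 16x + 35 is (16)^2 - 4·(35) = 256 - 140 = 116, and 4·(29) is not a perfect square in Q since 29 is squarefree and ≠ 1. Hence x^2 + 16x + 35 is irreducible over Q and is the minimal polynomial of α.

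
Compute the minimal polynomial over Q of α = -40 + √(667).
m_α(x) = x^2 + 80x + 933

From α + 40 = √(667), squaring gives (α + 40)^2 = 667, i.e. α^2 + 80α + 1600 = 667, so α^2 + 80α + 933 = 0. The discriminant of x^2 + 80x + 933 is (80)^2 - 4·(933) = 6400 - 3732 = 2668, and 4·(667) is not a perfect square in Q since 667 is squarefree and ≠ 1. Hence x^2 + 80x + 933 is irreducible over Q and is the minimal polynomial of α.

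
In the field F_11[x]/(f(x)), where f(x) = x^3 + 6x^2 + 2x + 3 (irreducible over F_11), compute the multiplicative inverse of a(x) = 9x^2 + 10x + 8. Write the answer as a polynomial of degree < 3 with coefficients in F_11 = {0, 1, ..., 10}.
a(x)^(-1) ≡ 3x^2 + 7 (mod f(x))

Since f is irreducible over F_11, F_11[x]/(f) is a field and a(x) ≠ 0 has an inverse. Apply the extended Euclidean algorithm to f(x) and a(x) in F_11[x]: f(x) = (5x)·a(x) + (6x + 3);  a(x) = (7x)·(6x + 3) + (8). The last nonzero remainder is the constant 8 = gcd(f, a) in F_11. Back-substituting through the division chain expresses 8 = s(x)·a(x) + t(x)·f(x) with s(x) ≡ 2x^2 + 1 (mod f), so (2x^2 + 1)·a(x) ≡ 8 (mod f). Multiplying by 8^(-1) ≡ 7 in F_11 gives a(x)^(-1) ≡ 7·(2x^2 + 1) ≡ 3x^2 + 7 (mod f). Check: (9x^2 + 10x + 8)·(3x^2 + 7) = 5x^4 + 8x^3 + 10x^2 + 4x + 1 ≡ 1 (mod x^3 + 6x^2 + 2x + 3).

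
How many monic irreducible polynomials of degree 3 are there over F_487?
There are 38500272 monic irreducible polynomials of degree 3 over F_487

Each element of F_{487^3} that lies in no proper subfield is a root of exactly one monic irreducible of degree 3 over F_487, and each such polynomial has 3 distinct roots in F_{487^3}. By Möbius inversion the count is N_487(3) = (1/3) Σ_{d|3} μ(3/d) · 487^d = (1/3)(μ(3)·487^1 + μ(1)·487^3) = 115500816/3 = 38500272.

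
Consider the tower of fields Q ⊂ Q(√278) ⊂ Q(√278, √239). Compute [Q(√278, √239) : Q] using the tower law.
[Q(√278, √239) : Q] = 4

[Q(√278):Q] = 2 (min poly x^2 - 278, irreducible since 278 is squarefree > 1). For the top step, suppose √239 ∈ Q(√278), say √239 = c + d√278 with c, d ∈ Q. Squaring: 239 = c^2 + 278d^2 + 2cd√278. Since √278 ∉ Q this forces 2cd = 0. If d = 0 then √239 = c ∈ Q, contradicting 239 squarefree > 1. If c = 0 then 239 = 278d^2, so 278·239 = (278d)^2 is a perfect square in Q — but 278·239 = 66442 is not a perfect square (since 278 and 239 are distinct squarefree integers). Contradiction. Hence √239 ∉ Q(√278), so x^2 - 239 stays irreducible over Q(√278) and [Q(√278, √239) : Q(√278)] = 2. By the tower law, [Q(√278, √239) : Q] = 2 · 2 = 4.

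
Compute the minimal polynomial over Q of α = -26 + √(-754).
m_α(x) = x^2 + 52x + 1430

From α + 26 = √(-754), squaring gives (α + 26)^2 = -754, i.e. α^2 + 52α + 676 = -754, so α^2 + 52α + 1430 = 0. The discriminant of x^2 + 52x + 1430 is (52)^2 - 4·(1430) = 2704 - 5720 = -3016, and 4·(-754) is not a perfect square in Q since -754 is squarefree and ≠ 1. Hence x^2 + 52x + 1430 is irreducible over Q and is the minimal polynomial of α.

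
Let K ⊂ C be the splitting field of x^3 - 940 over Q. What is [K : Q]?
[K : Q] = 6

The roots of x^3 - 940 are ∛940, ω∛940, ω^2∛940 where ω = e^(2πi/3) is a primitive cube root of unity, so K = Q(∛940, ω). Now [Q(∛940):Q] = 3 (since 940 is not a perfect cube, x^3 - 940 is irreducible) and [Q(ω):Q] = 2. Both 2 and 3 divide [K:Q], and [K:Q] ≤ 3·2 = 6, so [K:Q] = 6. (Equivalently: Q(∛940) ⊂ R but ω ∉ R, so [K : Q(∛940)] = 2.)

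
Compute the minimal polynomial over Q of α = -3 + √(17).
m_α(x) = x^2 + 6x - 8

From α + 3 = √(17), squaring gives (α + 3)^2 = 17, i.e. α^2 + 6α + 9 = 17, so α^2 + 6α - 8 = 0. The discriminant of x^2 + 6x - 8 is (6)^2 - 4·(-8) = 36 + 32 = 68, and 4·(17) is not a perfect square in Q since 17 is squarefree and ≠ 1. Hence x^2 + 6x - 8 is irreducible over Q and is the minimal polynomial of α.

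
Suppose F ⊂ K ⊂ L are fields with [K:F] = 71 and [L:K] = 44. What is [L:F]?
[L:F] = 3124

The tower law says that for any tower of field extensions F ⊂ K ⊂ L with finite degrees, [L:F] = [L:K] · [K:F]. Here this gives [L:F] = 44 · 71 = 3124.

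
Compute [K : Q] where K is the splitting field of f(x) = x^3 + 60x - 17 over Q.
[K : Q] = 6

By the rational root test, any rational root of the monic integer polynomial f(x) = x^3 + 60x - 17 must be an integer dividing the constant term -17, i.e. one of ±{1, 17}. Evaluating: f(1) = 44, f(-1) = -78, f(17) = 5916, f(-17) = -5950; none is 0, so f has no rational root and is therefore irreducible over Q (a cubic with no linear factor over a field is irreducible). For an irreducible cubic, the Galois group is A_3 or S_3 according as the discriminant disc(f) = -4a^3 - 27b^2 = -4·(60)^3 - 27·(-17)^2 = -871803 is or is not a square in Q. Here disc(f) = -871803 is not a perfect square in Q, so the Galois group of f over Q is not contained in A_3 and must be all of S_3. The splitting field has degree |S_3| = 6 over Q, so [K : Q] = 6.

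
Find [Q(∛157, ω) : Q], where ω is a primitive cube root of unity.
[Q(∛157, ω) : Q] = 6

[Q(∛157):Q] = 3 (min poly x^3 - 157, irreducible since 157 is not a perfect cube). [Q(ω):Q] = 2 (min poly x^2 + x + 1). Since Q(∛157) ⊂ R and ω ∉ R, we have ω ∉ Q(∛157), so x^2 + x + 1 remains irreducible over Q(∛157) and [Q(∛157, ω) : Q(∛157)] = 2. By the tower law, [Q(∛157, ω) : Q] = 3 · 2 = 6. (In fact Q(∛157, ω) is the splitting field of x^3 - 157 over Q.)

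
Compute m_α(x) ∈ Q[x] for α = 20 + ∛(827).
m_α(x) = x^3 - 60x^2 + 1200x - 8827

Set β = α - 20 = ∛(827), so β^3 = 827. Then (α - 20)^3 - 827 = 0, i.e. α is a root of g(x) = (x - 20)^3 - 827 = x^3 - 60x^2 + 1200x - 8827. Since g(x) = h(x - 20) where h(x) = x^3 - 827, and h is irreducible over Q (because 827 is not a perfect cube, so h has no rational root, and a monic cubic with no rational root is irreducible), g is also irreducible (irreducibility is preserved under the substitution x → x - 20). Hence m_α(x) = x^3 - 60x^2 + 1200x - 8827.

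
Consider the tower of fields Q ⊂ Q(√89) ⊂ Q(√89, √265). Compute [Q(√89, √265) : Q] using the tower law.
[Q(√89, √265) : Q] = 4

[Q(√89):Q] = 2 (min poly x^2 - 89, irreducible since 89 is squarefree > 1). For the top step, suppose √265 ∈ Q(√89), say √265 = c + d√89 with c, d ∈ Q. Squaring: 265 = c^2 + 89d^2 + 2cd√89. Since √89 ∉ Q this forces 2cd = 0. If d = 0 then √265 = c ∈ Q, contradicting 265 squarefree > 1. If c = 0 then 265 = 89d^2, so 89·265 = (89d)^2 is a perfect square in Q — but 89·265 = 23585 is not a perfect square (since 89 and 265 are distinct squarefree integers). Contradiction. Hence √265 ∉ Q(√89), so x^2 - 265 stays irreducible over Q(√89) and [Q(√89, √265) : Q(√89)] = 2. By the tower law, [Q(√89, √265) : Q] = 2 · 2 = 4.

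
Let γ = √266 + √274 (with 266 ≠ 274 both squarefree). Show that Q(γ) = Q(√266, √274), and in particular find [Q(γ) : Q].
[Q(γ) : Q] = 4 (equivalently, Q(γ) = Q(√266, √274))

Obviously Q(γ) ⊆ Q(√266, √274), and [Q(√266, √274):Q] = 4 (since 266, 274 are distinct squarefree integers > 1 with 72884 not a perfect square). To show equality we compute the minimal polynomial of γ. From γ = √266 + √274: γ^2 = 266 + 2√(72884) + 274 = 540 + 2√(72884), so γ^2 - 540 = 2√(72884); squaring, (γ^2 - 540)^2 = 4·72884, i.e. γ^4 - 1080γ^2 + 291600 - 291536 = 0, i.e. γ^4 - 1080γ^2 + 64 = 0. So γ is a root of x^4 - 1080x^2 + 64. This polynomial is irreducible over Q: it has no rational root (each ±√266 ± √274 is irrational), and any factorization into two quadratics over Q would force √(72884) ∈ Q (pairing opposite roots) or √266, √274 ∈ Q (other pairings), all impossible. Hence [Q(γ):Q] = 4 = [Q(√266, √274):Q], so Q(γ) = Q(√266, √274).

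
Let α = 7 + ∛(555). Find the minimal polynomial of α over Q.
m_α(x) = x^3 - 21x^2 + 147x - 898

Set β = α - 7 = ∛(555), so β^3 = 555. Then (α - 7)^3 - 555 = 0, i.e. α is a root of g(x) = (x - 7)^3 - 555 = x^3 - 21x^2 + 147x - 898. Since g(x) = h(x - 7) where h(x) = x^3 - 555, and h is irreducible over Q (because 555 is not a perfect cube, so h has no rational root, and a monic cubic with no rational root is irreducible), g is also irreducible (irreducibility is preserved under the substitution x → x - 7). Hence m_α(x) = x^3 - 21x^2 + 147x - 898.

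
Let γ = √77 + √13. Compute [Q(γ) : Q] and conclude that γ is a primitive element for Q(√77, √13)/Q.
[Q(γ) : Q] = 4 (equivalently, Q(γ) = Q(√77, √13))

Obviously Q(γ) ⊆ Q(√77, √13), and [Q(√77, √13):Q] = 4 (since 77, 13 are distinct squarefree integers > 1 with 1001 not a perfect square). To show equality we compute the minimal polynomial of γ. From γ = √77 + √13: γ^2 = 77 + 2√(1001) + 13 = 90 + 2√(1001), so γ^2 - 90 = 2√(1001); squaring, (γ^2 - 90)^2 = 4·1001, i.e. γ^4 - 180γ^2 + 8100 - 4004 = 0, i.e. γ^4 - 180γ^2 + 4096 = 0. So γ is a root of x^4 - 180x^2 + 4096. This polynomial is irreducible over Q: it has no rational root (each ±√77 ± √13 is irrational), and any factorization into two quadratics over Q would force √(1001) ∈ Q (pairing opposite roots) or √77, √13 ∈ Q (other pairings), all impossible. Hence [Q(γ):Q] = 4 = [Q(√77, √13):Q], so Q(γ) = Q(√77, √13).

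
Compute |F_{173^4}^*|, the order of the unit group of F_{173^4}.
|F_{173^4}^*| = 895745040

F_{173^4} has 173^4 = 895745041 elements; its multiplicative group consists of all nonzero elements, so |F_{173^4}^*| = 895745041 - 1 = 895745040. (It is cyclic since any finite subgroup of the multiplicative group of a field is cyclic.)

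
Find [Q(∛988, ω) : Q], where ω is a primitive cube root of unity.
[Q(∛988, ω) : Q] = 6

[Q(∛988):Q] = 3 (min poly x^3 - 988, irreducible since 988 is not a perfect cube). [Q(ω):Q] = 2 (min poly x^2 + x + 1). Since Q(∛988) ⊂ R and ω ∉ R, we have ω ∉ Q(∛988), so x^2 + x + 1 remains irreducible over Q(∛988) and [Q(∛988, ω) : Q(∛988)] = 2. By the tower law, [Q(∛988, ω) : Q] = 3 · 2 = 6. (In fact Q(∛988, ω) is the splitting field of x^3 - 988 over Q.)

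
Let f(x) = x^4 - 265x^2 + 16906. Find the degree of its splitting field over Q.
[K : Q] = 4

Solving the quadratic in x^2: x^2 = (265 ± √(265^2 - 4·16906))/2 = (265 ± √2601)/2 = (265 ± 51)/2, giving x^2 = 107 or x^2 = 158. So f(x) = (x^2 - 107)(x^2 - 158) and the roots of f are ±√107, ±√158. Hence the splitting field is K = Q(√107, √158). Since 107 and 158 are distinct squarefree integers > 1, their product 16906 is not a perfect square, so √158 ∉ Q(√107). By the tower law [K:Q] = [Q(√107,√158):Q(√107)] · [Q(√107):Q] = 2 · 2 = 4.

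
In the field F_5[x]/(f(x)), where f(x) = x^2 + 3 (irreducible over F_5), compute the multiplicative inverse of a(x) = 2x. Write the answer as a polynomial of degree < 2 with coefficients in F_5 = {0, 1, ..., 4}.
a(x)^(-1) ≡ 4x (mod f(x))

Since f is irreducible over F_5, F_5[x]/(f) is a field and a(x) ≠ 0 has an inverse. Apply the extended Euclidean algorithm to f(x) and a(x) in F_5[x]: f(x) = (3x)·a(x) + (3). The last nonzero remainder is the constant 3 = gcd(f, a) in F_5. Back-substituting through the division chain expresses 3 = s(x)·a(x) + t(x)·f(x) with s(x) ≡ 2x (mod f), so (2x)·a(x) ≡ 3 (mod f). Multiplying by 3^(-1) ≡ 2 in F_5 gives a(x)^(-1) ≡ 2·(2x) ≡ 4x (mod f). Check: (2x)·(4x) = 3x^2 ≡ 1 (mod x^2 + 3).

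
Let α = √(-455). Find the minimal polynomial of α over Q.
m_α(x) = x^2 + 455

α satisfies α^2 + 455 = 0, so x^2 + 455 annihilates α. Since d = -455 is squarefree and ≠ 1, it is not a perfect square in Q, so x^2 + 455 has no rational root and is therefore irreducible over Q (a degree-2 polynomial over a field is irreducible iff it has no root). Hence m_α(x) = x^2 + 455.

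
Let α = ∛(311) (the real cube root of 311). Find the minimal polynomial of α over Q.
m_α(x) = x^3 - 311

α satisfies α^3 = 311, so x^3 - 311 annihilates α. By the rational root test, a rational root p/q (in lowest terms) of x^3 - 311 would satisfy p^3 = 311 q^3, forcing q = 1 and p^3 = 311; but 311 is not a perfect cube, contradiction. A monic cubic over Q with no rational root is irreducible (any nontrivial factorization would include a linear factor). Hence x^3 - 311 is the minimal polynomial of α, and in particular [Q(α):Q] = 3.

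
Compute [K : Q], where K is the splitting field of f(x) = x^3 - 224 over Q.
[K : Q] = 6

The roots of x^3 - 224 are ∛224, ω∛224, ω^2∛224 where ω = e^(2πi/3) is a primitive cube root of unity, so K = Q(∛224, ω). Now [Q(∛224):Q] = 3 (since 224 is not a perfect cube, x^3 - 224 is irreducible) and [Q(ω):Q] = 2. Both 2 and 3 divide [K:Q], and [K:Q] ≤ 3·2 = 6, so [K:Q] = 6. (Equivalently: Q(∛224) ⊂ R but ω ∉ R, so [K : Q(∛224)] = 2.)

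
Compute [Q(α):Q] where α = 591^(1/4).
[Q(α):Q] = 4

α is a root of x^4 - 591. By Eisenstein's criterion at the prime p = 3 (which divides the constant term 591 but p^2 = 9 does not, since 591 is squarefree), x^4 - 591 is irreducible over Q. Hence [Q(α):Q] = 4.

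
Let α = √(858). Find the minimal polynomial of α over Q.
m_α(x) = x^2 - 858

α satisfies α^2 - 858 = 0, so x^2 - 858 annihilates α. Since d = 858 is squarefree and ≠ 1, it is not a perfect square in Q, so x^2 - 858 has no rational root and is therefore irreducible over Q (a degree-2 polynomial over a field is irreducible iff it has no root). Hence m_α(x) = x^2 - 858.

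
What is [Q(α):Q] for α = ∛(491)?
[Q(α):Q] = 3

The minimal polynomial of α is x^3 - 491, irreducible over Q since 491 is not a perfect cube (so x^3 - 491 has no rational root). Hence [Q(α):Q] = deg(m_α) = 3.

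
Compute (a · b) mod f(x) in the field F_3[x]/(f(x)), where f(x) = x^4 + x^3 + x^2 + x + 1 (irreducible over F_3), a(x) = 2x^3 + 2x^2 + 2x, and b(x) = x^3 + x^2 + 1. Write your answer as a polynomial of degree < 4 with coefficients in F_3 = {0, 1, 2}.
a · b ≡ x^2 (mod f(x))

Multiply in F_3[x]: a(x)·b(x) = (2x^3 + 2x^2 + 2x)·(x^3 + x^2 + 1) = 2x^6 + x^5 + x^4 + x^3 + 2x^2 + 2x. This has degree ≥ 4, so divide by f(x) over F_3: 2x^6 + x^5 + x^4 + x^3 + 2x^2 + 2x = (2x^2 + 2x)·(x^4 + x^3 + x^2 + x + 1) + (x^2). Hence a·b ≡ x^2 (mod f). (F_3[x]/(f) is a field with 3^4 = 81 elements since f is irreducible of degree 4.)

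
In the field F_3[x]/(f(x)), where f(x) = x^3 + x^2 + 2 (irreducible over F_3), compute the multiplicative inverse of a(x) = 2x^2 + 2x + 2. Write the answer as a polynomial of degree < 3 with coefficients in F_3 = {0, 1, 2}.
a(x)^(-1) ≡ x^2 + 2 (mod f(x))

Since f is irreducible over F_3, F_3[x]/(f) is a field and a(x) ≠ 0 has an inverse. Apply the extended Euclidean algorithm to f(x) and a(x) in F_3[x]: f(x) = (2x)·a(x) + (2x + 2);  a(x) = (x)·(2x + 2) + (2). The last nonzero remainder is the constant 2 = gcd(f, a) in F_3. Back-substituting through the division chain expresses 2 = s(x)·a(x) + t(x)·f(x) with s(x) ≡ 2x^2 + 1 (mod f), so (2x^2 + 1)·a(x) ≡ 2 (mod f). Multiplying by 2^(-1) ≡ 2 in F_3 gives a(x)^(-1) ≡ 2·(2x^2 + 1) ≡ x^2 + 2 (mod f). Check: (2x^2 + 2x + 2)·(x^2 + 2) = 2x^4 + 2x^3 + x + 1 ≡ 1 (mod x^3 + x^2 + 2).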